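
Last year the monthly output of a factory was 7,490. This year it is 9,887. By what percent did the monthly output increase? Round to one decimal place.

32.0%

Change: 9,887 − 7,490 = 2,397.
Relative to the original: 2,397 ÷ 7,490 ≈ 32.0%.
So the monthly output increased by 32.0%.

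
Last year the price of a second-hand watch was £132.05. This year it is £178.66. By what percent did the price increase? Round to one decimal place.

Change: £178.66 − £132.05 = £46.61.
Relative to the original: £46.61 ÷ £132.05 ≈ 35.3%.
So the price increased by 35.3%.

35.3%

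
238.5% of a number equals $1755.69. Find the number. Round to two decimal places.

$736.14

$1755.69 ÷ 2.385 ≈ $736.14.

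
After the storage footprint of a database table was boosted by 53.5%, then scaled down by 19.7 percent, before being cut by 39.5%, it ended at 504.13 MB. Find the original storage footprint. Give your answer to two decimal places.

Undoing the 39.5% decrease: 504.13 ÷ 0.605 ≈ 833.272727.
Undoing the 19.7% decrease: 833.272727 ÷ 0.803 ≈ 1037.699535.
Undoing the 53.5% increase: 1037.699535 ÷ 1.535 ≈ 676.03 MB.

676.03 MB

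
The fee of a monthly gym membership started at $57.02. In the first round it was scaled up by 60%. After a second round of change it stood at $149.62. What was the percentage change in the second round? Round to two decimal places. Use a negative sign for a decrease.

64.00%

After the first round: $57.02 × 1.6 = $91.232.
Second-round multiplier: $149.62 ÷ $91.232 ≈ 1.639995.
That is a change of 64.00%.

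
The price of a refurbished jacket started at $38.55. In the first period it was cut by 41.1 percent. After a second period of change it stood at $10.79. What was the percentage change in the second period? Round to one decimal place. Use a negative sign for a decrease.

-52.5%

After the first period: $38.55 × 0.589 = $22.70595.
Second-period multiplier: $10.79 ÷ $22.70595 ≈ 0.47521.
That is a change of -52.5%.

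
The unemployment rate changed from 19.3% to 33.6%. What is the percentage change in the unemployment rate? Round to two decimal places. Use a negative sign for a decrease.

74.09%

The change is 33.6 − 19.3 = 14.3 percentage points.
Relative to the original 19.3%, that is 14.3 ÷ 19.3 ≈ 74.09%.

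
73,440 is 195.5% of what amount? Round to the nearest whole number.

37,565

73,440 ÷ 1.955 ≈ 37,565.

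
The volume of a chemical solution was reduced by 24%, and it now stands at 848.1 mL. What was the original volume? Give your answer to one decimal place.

The overall multiplier applied was 0.76.
So the original volume was 848.1 ÷ 0.76 ≈ 1115.9 mL.

1115.9 mL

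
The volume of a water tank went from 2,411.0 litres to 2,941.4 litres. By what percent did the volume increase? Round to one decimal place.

22.0%

Change: 2,941.4 − 2,411.0 = 530.4.
Relative to the original: 530.4 ÷ 2,411.0 ≈ 22.0%.
So the volume increased by 22.0%.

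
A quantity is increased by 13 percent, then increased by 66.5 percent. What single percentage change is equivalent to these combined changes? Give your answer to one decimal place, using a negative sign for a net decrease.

A 13% increase multiplies by 1.13.
Then a 66.5% increase: 1.13 × 1.665 = 1.88145.
Overall factor 1.88145, i.e. 88.1%.

88.1%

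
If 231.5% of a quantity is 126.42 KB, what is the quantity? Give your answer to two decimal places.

54.61 KB

126.42 KB ÷ 2.315 ≈ 54.61 KB.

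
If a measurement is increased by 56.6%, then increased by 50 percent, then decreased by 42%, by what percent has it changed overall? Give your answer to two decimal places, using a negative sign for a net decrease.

A 56.6% increase multiplies by 1.566.
Then a 50% increase: 1.566 × 1.5 = 2.349.
Then a 42% decrease: 2.349 × 0.58 = 1.36242.
Overall factor 1.36242, i.e. 36.24%.

36.24%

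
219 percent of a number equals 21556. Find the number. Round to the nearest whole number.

21556 ÷ 2.19 ≈ 9843.

9843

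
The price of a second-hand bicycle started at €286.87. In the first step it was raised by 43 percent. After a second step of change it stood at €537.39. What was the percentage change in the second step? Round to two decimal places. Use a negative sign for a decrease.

31.00%

After the first step: €286.87 × 1.43 = €410.2241.
Second-step multiplier: €537.39 ÷ €410.2241 ≈ 1.309991.
That is a change of 31.00%.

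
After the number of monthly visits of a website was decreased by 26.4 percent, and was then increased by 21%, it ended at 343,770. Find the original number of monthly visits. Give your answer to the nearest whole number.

386,016

The overall multiplier applied was 0.736 × 1.21 = 0.89056.
So the original number of monthly visits was 343,770 ÷ 0.89056 ≈ 386,016.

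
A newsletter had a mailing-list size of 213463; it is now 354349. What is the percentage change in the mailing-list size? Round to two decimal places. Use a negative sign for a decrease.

66.00%

Change: 354349 − 213463 = 140886.
Relative to the original: 140886 ÷ 213463 ≈ 66.00%.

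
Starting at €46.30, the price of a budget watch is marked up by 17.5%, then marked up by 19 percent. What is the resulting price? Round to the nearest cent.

€64.74

Each change multiplies by a factor: 1.175 × 1.19 = 1.39825.
€46.30 × 1.39825 = €64.738975 ≈ €64.74.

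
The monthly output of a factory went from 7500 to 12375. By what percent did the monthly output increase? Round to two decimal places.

65.00%

Change: 12375 − 7500 = 4875.
Relative to the original: 4875 ÷ 7500 = 65.00%.
So the monthly output increased by 65.00%.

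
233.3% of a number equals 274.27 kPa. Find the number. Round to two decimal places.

274.27 kPa ÷ 2.333 ≈ 117.56 kPa.

117.56 kPa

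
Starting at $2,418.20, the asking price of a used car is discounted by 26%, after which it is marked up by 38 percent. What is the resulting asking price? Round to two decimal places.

$2,469.47

26% decrease: $2,418.20 × 0.74 = $1789.468.
Apply the 38% increase: $1789.468 × 1.38 = $2469.46584 ≈ $2,469.47.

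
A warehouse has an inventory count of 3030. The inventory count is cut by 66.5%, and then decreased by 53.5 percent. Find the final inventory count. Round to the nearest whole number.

472

After the 66.5% decrease: 3030 × 0.335 = 1015.05.
After the 53.5% decrease: 1015.05 × 0.465 = 471.99825 ≈ 472.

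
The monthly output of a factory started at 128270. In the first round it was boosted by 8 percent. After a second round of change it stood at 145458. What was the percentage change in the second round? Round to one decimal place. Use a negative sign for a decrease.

5.0%

After the first round: 128270 × 1.08 = 138531.6.
Second-round multiplier: 145458 ÷ 138531.6 ≈ 1.05.
That is a change of 5.0%.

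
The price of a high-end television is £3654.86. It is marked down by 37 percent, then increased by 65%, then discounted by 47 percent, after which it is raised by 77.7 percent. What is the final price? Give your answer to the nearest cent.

£3578.15

Each change multiplies by a factor: 0.63 × 1.65 × 0.53 × 1.777 = 0.979011495.
£3654.86 × 0.979011495 = £3578.1499526157 ≈ £3578.15.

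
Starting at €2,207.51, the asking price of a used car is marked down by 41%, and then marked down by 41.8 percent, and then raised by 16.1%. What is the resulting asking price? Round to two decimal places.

€880.06

Apply the 41% decrease: €2,207.51 × 0.59 = €1302.4309.
41.8% decrease: €1302.4309 × 0.582 = €758.0147838.
Apply the 16.1% increase: €758.0147838 × 1.161 = €880.0551639918 ≈ €880.06.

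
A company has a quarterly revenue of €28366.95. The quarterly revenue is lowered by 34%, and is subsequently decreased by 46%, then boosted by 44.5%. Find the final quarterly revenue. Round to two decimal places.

€14608.92

After the 34% decrease: €28366.95 × 0.66 = €18722.187.
After the 46% decrease: €18722.187 × 0.54 = €10109.98098.
After the 44.5% increase: €10109.98098 × 1.445 = €14608.9225161 ≈ €14608.92.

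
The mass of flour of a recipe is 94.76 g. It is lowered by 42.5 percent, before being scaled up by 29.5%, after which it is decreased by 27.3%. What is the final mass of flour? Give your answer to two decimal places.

Each change multiplies by a factor: 0.575 × 1.295 × 0.727 = 0.541342375.
94.76 × 0.541342375 = 51.297603455 ≈ 51.30.

51.30 g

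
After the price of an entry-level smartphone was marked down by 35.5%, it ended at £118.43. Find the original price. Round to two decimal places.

The overall multiplier applied was 0.645.
So the original price was £118.43 ÷ 0.645 ≈ £183.61.

£183.61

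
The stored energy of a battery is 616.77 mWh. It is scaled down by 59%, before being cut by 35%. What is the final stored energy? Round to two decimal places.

164.37 mWh

Each change multiplies by a factor: 0.41 × 0.65 = 0.2665.
616.77 × 0.2665 = 164.369205 ≈ 164.37.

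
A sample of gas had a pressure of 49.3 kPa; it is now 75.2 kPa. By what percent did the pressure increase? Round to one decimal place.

Change: 75.2 − 49.3 = 25.9.
Relative to the original: 25.9 ÷ 49.3 ≈ 52.5%.
So the pressure increased by 52.5%.

52.5%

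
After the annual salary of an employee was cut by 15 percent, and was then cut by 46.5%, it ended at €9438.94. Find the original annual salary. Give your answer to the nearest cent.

€20756.33

The overall multiplier applied was 0.85 × 0.535 = 0.45475.
So the original annual salary was €9438.94 ÷ 0.45475 ≈ €20756.33.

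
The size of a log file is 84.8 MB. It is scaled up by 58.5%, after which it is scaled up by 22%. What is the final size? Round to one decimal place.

Each change multiplies by a factor: 1.585 × 1.22 = 1.9337.
84.8 × 1.9337 = 163.97776 ≈ 164.0.

164.0 MB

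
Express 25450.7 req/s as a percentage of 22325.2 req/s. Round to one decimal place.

25450.7 req/s ÷ 22325.2 req/s ≈ 114.0%.

114.0%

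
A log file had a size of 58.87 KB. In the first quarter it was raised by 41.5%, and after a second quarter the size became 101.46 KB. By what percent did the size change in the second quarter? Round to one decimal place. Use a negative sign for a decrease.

After the first quarter: 58.87 × 1.415 = 83.30105.
Second-quarter multiplier: 101.46 ÷ 83.30105 ≈ 1.21799.
That is a change of 21.8%.

21.8%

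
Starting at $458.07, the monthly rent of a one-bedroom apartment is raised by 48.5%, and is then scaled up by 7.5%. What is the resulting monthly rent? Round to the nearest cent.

Each change multiplies by a factor: 1.485 × 1.075 = 1.596375.
$458.07 × 1.596375 = $731.25149625 ≈ $731.25.

$731.25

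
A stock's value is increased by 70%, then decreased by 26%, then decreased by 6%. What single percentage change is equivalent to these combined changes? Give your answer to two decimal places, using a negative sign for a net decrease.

18.25%

A 70% increase multiplies by 1.7.
Then a 26% decrease: 1.7 × 0.74 = 1.258.
Then a 6% decrease: 1.258 × 0.94 = 1.18252.
Overall factor 1.18252, i.e. 18.25%.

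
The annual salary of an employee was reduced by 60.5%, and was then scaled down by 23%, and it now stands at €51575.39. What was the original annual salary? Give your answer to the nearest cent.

Undoing the 23% decrease: €51575.39 ÷ 0.77 ≈ €66981.025974.
Undoing the 60.5% decrease: €66981.025974 ÷ 0.395 ≈ €169572.22.

€169572.22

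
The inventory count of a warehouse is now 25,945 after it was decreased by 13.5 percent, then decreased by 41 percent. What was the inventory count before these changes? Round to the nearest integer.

Undoing the 41% decrease: 25,945 ÷ 0.59 ≈ 43974.576271.
Undoing the 13.5% decrease: 43974.576271 ÷ 0.865 ≈ 50,838.

50,838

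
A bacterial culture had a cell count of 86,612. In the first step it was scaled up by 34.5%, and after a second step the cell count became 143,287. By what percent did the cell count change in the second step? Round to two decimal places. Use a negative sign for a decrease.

23.00%

After the first step: 86,612 × 1.345 = 116493.14.
Second-step multiplier: 143,287 ÷ 116493.14 ≈ 1.230004.
That is a change of 23.00%.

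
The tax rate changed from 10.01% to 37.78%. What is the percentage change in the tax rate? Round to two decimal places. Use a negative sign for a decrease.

The change is 37.78 − 10.01 = 27.77 percentage points.
Relative to the original 10.01%, that is 27.77 ÷ 10.01 ≈ 277.42%.

277.42%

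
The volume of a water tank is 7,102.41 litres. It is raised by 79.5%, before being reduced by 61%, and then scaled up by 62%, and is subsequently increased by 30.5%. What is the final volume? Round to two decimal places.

Apply the 79.5% increase: 7,102.41 × 1.795 = 12748.82595.
After the 61% decrease: 12748.82595 × 0.39 = 4972.0421205.
Apply the 62% increase: 4972.0421205 × 1.62 = 8054.70823521.
After the 30.5% increase: 8054.70823521 × 1.305 = 10511.39424694905 ≈ 10,511.39.

10,511.39 litres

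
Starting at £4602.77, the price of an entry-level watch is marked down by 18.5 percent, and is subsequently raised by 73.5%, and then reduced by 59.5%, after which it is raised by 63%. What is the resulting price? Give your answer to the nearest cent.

£4296.54

Each change multiplies by a factor: 0.815 × 1.735 × 0.405 × 1.63 = 0.93346860375.
£4602.77 × 0.93346860375 = £4296.5412852823875 ≈ £4296.54.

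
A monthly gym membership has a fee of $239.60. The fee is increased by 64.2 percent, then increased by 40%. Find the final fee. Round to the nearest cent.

64.2% increase: $239.60 × 1.642 = $393.4232.
Apply the 40% increase: $393.4232 × 1.4 = $550.79248 ≈ $550.79.

$550.79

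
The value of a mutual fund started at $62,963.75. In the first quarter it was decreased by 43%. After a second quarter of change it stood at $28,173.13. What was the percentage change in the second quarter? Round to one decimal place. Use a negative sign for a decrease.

-21.5%

After the first quarter: $62,963.75 × 0.57 = $35889.3375.
Second-quarter multiplier: $28,173.13 ÷ $35889.3375 ≈ 0.785.
That is a change of -21.5%.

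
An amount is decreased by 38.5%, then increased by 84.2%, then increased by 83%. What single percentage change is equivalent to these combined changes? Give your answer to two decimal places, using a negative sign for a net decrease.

The combined multiplier is 0.615 × 1.842 × 1.83 = 2.0730789.
That corresponds to an increase of 107.31%.

107.31%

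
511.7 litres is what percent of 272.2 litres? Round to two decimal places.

187.99%

511.7 litres ÷ 272.2 litres ≈ 187.99%.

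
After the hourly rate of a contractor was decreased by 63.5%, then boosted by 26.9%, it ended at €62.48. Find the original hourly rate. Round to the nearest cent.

Undoing the 26.9% increase: €62.48 ÷ 1.269 ≈ €49.235619.
Undoing the 63.5% decrease: €49.235619 ÷ 0.365 ≈ €134.89.

€134.89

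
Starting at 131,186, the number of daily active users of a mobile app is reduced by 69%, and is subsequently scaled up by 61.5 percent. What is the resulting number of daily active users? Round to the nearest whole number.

Each change multiplies by a factor: 0.31 × 1.615 = 0.50065.
131,186 × 0.50065 = 65678.2709 ≈ 65,678.

65,678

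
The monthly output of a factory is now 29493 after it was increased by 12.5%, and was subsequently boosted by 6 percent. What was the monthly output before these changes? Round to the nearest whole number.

24732

Undoing the 6% increase: 29493 ÷ 1.06 ≈ 27823.584906.
Undoing the 12.5% increase: 27823.584906 ÷ 1.125 ≈ 24732.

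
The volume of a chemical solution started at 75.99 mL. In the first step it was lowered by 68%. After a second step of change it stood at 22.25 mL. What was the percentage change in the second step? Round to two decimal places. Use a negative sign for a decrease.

After the first step: 75.99 × 0.32 = 24.3168.
Second-step multiplier: 22.25 ÷ 24.3168 ≈ 0.915005.
That is a change of -8.50%.

-8.50%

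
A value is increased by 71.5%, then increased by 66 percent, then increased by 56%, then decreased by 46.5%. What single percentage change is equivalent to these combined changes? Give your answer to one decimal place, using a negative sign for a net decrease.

137.6%

The combined multiplier is 1.715 × 1.66 × 1.56 × 0.535 = 2.37602274.
That corresponds to an increase of 137.6%.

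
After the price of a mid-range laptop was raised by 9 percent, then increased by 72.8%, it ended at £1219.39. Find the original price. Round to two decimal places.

Undoing the 72.8% increase: £1219.39 ÷ 1.728 ≈ £705.665509.
Undoing the 9% increase: £705.665509 ÷ 1.09 ≈ £647.40.

£647.40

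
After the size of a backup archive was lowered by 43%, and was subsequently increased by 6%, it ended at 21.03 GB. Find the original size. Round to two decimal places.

34.81 GB

Undoing the 6% increase: 21.03 ÷ 1.06 ≈ 19.839623.
Undoing the 43% decrease: 19.839623 ÷ 0.57 ≈ 34.81 GB.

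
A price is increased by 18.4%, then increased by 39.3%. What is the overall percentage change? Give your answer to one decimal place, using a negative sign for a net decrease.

64.9%

An 18.4% increase multiplies by 1.184.
Then a 39.3% increase: 1.184 × 1.393 = 1.649312.
Overall factor 1.649312, i.e. 64.9%.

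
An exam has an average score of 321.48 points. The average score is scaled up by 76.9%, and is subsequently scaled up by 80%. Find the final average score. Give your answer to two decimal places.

After the 76.9% increase: 321.48 × 1.769 = 568.69812.
80% increase: 568.69812 × 1.8 = 1023.656616 ≈ 1023.66.

1023.66 points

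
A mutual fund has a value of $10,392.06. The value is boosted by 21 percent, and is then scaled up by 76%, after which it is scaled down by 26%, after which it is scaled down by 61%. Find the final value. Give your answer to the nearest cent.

$6,386.99

Each change multiplies by a factor: 1.21 × 1.76 × 0.74 × 0.39 = 0.61460256.
$10,392.06 × 0.61460256 = $6386.9866796736 ≈ $6,386.99.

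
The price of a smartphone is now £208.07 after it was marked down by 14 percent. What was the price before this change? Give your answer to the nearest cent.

£241.94

The overall multiplier applied was 0.86.
So the original price was £208.07 ÷ 0.86 ≈ £241.94.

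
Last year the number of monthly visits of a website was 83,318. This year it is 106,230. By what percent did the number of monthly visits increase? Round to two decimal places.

Change: 106,230 − 83,318 = 22,912.
Relative to the original: 22,912 ÷ 83,318 ≈ 27.50%.
So the number of monthly visits increased by 27.50%.

27.50%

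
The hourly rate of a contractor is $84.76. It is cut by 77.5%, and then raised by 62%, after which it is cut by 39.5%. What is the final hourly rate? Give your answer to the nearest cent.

$18.69

After the 77.5% decrease: $84.76 × 0.225 = $19.071.
Apply the 62% increase: $19.071 × 1.62 = $30.89502.
39.5% decrease: $30.89502 × 0.605 = $18.6914871 ≈ $18.69.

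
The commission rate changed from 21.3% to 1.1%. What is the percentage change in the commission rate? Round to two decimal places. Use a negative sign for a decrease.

-94.84%

The change is 1.1 − 21.3 = -20.2 percentage points.
Relative to the original 21.3%, that is -20.2 ÷ 21.3 ≈ -94.84%.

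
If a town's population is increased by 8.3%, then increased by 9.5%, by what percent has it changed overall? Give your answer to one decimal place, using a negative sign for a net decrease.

18.6%

The combined multiplier is 1.083 × 1.095 = 1.185885.
That corresponds to an increase of 18.6%.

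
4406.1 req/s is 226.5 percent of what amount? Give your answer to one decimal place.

1945.3 req/s

4406.1 req/s ÷ 2.265 ≈ 1945.3 req/s.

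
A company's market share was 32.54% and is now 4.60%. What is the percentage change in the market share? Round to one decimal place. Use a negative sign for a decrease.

The change is 4.60 − 32.54 = -27.94 percentage points.
Relative to the original 32.54%, that is -27.94 ÷ 32.54 ≈ -85.9%.

-85.9%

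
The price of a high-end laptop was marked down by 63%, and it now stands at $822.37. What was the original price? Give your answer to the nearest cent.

The overall multiplier applied was 0.37.
So the original price was $822.37 ÷ 0.37 ≈ $2222.62.

$2222.62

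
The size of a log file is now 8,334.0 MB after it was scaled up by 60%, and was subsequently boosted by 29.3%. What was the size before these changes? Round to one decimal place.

4,028.4 MB

The overall multiplier applied was 1.6 × 1.293 = 2.0688.
So the original size was 8,334.0 ÷ 2.0688 ≈ 4,028.4 MB.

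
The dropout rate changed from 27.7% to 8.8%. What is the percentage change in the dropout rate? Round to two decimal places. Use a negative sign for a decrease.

The change is 8.8 − 27.7 = -18.9 percentage points.
Relative to the original 27.7%, that is -18.9 ÷ 27.7 ≈ -68.23%.

-68.23%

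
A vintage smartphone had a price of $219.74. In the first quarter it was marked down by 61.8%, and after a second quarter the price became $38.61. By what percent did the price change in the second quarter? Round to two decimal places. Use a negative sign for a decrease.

-54.00%

After the first quarter: $219.74 × 0.382 = $83.94068.
Second-quarter multiplier: $38.61 ÷ $83.94068 ≈ 0.459968.
That is a change of -54.00%.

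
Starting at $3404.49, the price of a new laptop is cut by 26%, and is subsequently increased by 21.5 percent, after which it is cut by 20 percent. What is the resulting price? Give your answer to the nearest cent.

$2448.78

After the 26% decrease: $3404.49 × 0.74 = $2519.3226.
After the 21.5% increase: $2519.3226 × 1.215 = $3060.976959.
20% decrease: $3060.976959 × 0.8 = $2448.7815672 ≈ $2448.78.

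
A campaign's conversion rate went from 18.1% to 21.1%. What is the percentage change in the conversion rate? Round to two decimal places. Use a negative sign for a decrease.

The change is 21.1 − 18.1 = 3.0 percentage points.
Relative to the original 18.1%, that is 3.0 ÷ 18.1 ≈ 16.57%.

16.57%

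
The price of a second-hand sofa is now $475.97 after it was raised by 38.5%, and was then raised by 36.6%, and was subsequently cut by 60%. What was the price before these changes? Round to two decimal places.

$628.95

Undoing the 60% decrease: $475.97 ÷ 0.4 = $1189.925.
Undoing the 36.6% increase: $1189.925 ÷ 1.366 ≈ $871.101757.
Undoing the 38.5% increase: $871.101757 ÷ 1.385 ≈ $628.95.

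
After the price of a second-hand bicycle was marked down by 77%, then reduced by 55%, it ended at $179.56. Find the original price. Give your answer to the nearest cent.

Undoing the 55% decrease: $179.56 ÷ 0.45 ≈ $399.022222.
Undoing the 77% decrease: $399.022222 ÷ 0.23 ≈ $1,734.88.

$1,734.88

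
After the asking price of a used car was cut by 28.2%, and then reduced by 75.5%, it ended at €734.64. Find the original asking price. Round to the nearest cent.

Undoing the 75.5% decrease: €734.64 ÷ 0.245 ≈ €2998.530612.
Undoing the 28.2% decrease: €2998.530612 ÷ 0.718 ≈ €4176.23.

€4176.23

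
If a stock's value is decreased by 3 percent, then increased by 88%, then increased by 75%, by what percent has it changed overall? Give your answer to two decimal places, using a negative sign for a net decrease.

219.13%

A 3% decrease multiplies by 0.97.
Then an 88% increase: 0.97 × 1.88 = 1.8236.
Then a 75% increase: 1.8236 × 1.75 = 3.1913.
Overall factor 3.1913, i.e. 219.13%.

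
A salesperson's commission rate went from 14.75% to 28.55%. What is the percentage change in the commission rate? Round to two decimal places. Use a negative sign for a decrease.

The change is 28.55 − 14.75 = 13.80 percentage points.
Relative to the original 14.75%, that is 13.80 ÷ 14.75 ≈ 93.56%.

93.56%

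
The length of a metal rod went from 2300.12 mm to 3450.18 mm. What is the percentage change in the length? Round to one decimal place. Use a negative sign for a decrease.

50.0%

Change: 3450.18 − 2300.12 = 1150.06.
Relative to the original: 1150.06 ÷ 2300.12 = 50.0%.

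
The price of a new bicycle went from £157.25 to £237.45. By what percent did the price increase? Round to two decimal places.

51.00%

Change: £237.45 − £157.25 = £80.20.
Relative to the original: £80.20 ÷ £157.25 ≈ 51.00%.
So the price increased by 51.00%.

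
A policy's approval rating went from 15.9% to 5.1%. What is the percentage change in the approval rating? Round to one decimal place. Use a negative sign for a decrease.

The change is 5.1 − 15.9 = -10.8 percentage points.
Relative to the original 15.9%, that is -10.8 ÷ 15.9 ≈ -67.9%.

-67.9%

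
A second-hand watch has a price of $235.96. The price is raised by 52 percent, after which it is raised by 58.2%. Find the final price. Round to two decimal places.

52% increase: $235.96 × 1.52 = $358.6592.
After the 58.2% increase: $358.6592 × 1.582 = $567.3988544 ≈ $567.40.

$567.40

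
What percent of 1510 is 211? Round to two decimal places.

211 ÷ 1510 ≈ 13.97%.

13.97%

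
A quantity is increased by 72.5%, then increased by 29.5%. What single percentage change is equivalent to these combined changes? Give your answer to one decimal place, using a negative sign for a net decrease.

123.4%

A 72.5% increase multiplies by 1.725.
Then a 29.5% increase: 1.725 × 1.295 = 2.233875.
Overall factor 2.233875, i.e. 123.4%.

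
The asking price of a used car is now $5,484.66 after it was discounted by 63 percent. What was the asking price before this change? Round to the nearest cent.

The overall multiplier applied was 0.37.
So the original asking price was $5,484.66 ÷ 0.37 ≈ $14,823.41.

$14,823.41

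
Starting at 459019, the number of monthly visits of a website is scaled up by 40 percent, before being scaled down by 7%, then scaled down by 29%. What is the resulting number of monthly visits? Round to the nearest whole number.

424326

Each change multiplies by a factor: 1.4 × 0.93 × 0.71 = 0.92442.
459019 × 0.92442 = 424326.34398 ≈ 424326.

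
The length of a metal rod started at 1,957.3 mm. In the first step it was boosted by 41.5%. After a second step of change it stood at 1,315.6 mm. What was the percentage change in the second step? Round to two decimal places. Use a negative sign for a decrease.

After the first step: 1,957.3 × 1.415 = 2769.5795.
Second-step multiplier: 1,315.6 ÷ 2769.5795 ≈ 0.475018.
That is a change of -52.50%.

-52.50%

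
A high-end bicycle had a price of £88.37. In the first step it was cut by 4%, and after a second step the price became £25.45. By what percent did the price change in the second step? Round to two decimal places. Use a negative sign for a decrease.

-70.00%

After the first step: £88.37 × 0.96 = £84.8352.
Second-step multiplier: £25.45 ÷ £84.8352 ≈ 0.299993.
That is a change of -70.00%.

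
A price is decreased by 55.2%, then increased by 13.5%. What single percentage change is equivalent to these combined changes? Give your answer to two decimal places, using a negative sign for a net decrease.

The combined multiplier is 0.448 × 1.135 = 0.50848.
That corresponds to a decrease of 49.15%.

-49.15%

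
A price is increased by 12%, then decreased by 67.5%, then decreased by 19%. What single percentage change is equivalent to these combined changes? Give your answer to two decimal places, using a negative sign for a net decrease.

-70.52%

A 12% increase multiplies by 1.12.
Then a 67.5% decrease: 1.12 × 0.325 = 0.364.
Then a 19% decrease: 0.364 × 0.81 = 0.29484.
Overall factor 0.29484, i.e. -70.52%.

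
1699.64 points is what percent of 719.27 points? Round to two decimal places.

1699.64 points ÷ 719.27 points ≈ 236.30%.

236.30%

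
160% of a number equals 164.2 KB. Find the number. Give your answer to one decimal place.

164.2 KB ÷ 1.6 ≈ 102.6 KB.

102.6 KB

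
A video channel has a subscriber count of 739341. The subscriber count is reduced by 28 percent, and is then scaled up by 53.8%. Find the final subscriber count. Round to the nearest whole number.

818717

Each change multiplies by a factor: 0.72 × 1.538 = 1.10736.
739341 × 1.10736 = 818716.64976 ≈ 818717.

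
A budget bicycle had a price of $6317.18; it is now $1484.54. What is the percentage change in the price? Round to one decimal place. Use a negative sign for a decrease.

Change: $1484.54 − $6317.18 = -$4832.64.
Relative to the original: -$4832.64 ÷ $6317.18 ≈ -76.5%.

-76.5%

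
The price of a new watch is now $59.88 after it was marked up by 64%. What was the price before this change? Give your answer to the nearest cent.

The overall multiplier applied was 1.64.
So the original price was $59.88 ÷ 1.64 ≈ $36.51.

$36.51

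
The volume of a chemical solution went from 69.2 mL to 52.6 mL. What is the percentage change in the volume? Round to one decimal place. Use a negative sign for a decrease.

Change: 52.6 − 69.2 = -16.6.
Relative to the original: -16.6 ÷ 69.2 ≈ -24.0%.

-24.0%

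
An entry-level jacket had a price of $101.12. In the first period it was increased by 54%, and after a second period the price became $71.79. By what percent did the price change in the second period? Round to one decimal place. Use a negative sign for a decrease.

-53.9%

After the first period: $101.12 × 1.54 = $155.7248.
Second-period multiplier: $71.79 ÷ $155.7248 ≈ 0.46101.
That is a change of -53.9%.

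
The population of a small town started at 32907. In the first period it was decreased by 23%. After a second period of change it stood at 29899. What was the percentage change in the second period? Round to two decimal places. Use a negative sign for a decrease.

After the first period: 32907 × 0.77 = 25338.39.
Second-period multiplier: 29899 ÷ 25338.39 ≈ 1.179988.
That is a change of 18.00%.

18.00%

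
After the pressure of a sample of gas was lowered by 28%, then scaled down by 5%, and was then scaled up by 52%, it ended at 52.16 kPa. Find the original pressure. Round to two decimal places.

50.17 kPa

Undoing the 52% increase: 52.16 ÷ 1.52 ≈ 34.315789.
Undoing the 5% decrease: 34.315789 ÷ 0.95 ≈ 36.121883.
Undoing the 28% decrease: 36.121883 ÷ 0.72 ≈ 50.17 kPa.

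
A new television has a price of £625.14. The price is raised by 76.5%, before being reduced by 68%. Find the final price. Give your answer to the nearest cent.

£353.08

Each change multiplies by a factor: 1.765 × 0.32 = 0.5648.
£625.14 × 0.5648 = £353.079072 ≈ £353.08.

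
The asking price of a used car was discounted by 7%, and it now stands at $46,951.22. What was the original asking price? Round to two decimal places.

$50,485.18

The overall multiplier applied was 0.93.
So the original asking price was $46,951.22 ÷ 0.93 ≈ $50,485.18.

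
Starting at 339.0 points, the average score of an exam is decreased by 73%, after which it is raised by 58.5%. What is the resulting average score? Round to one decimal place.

145.1 points

Apply the 73% decrease: 339.0 × 0.27 = 91.53.
Apply the 58.5% increase: 91.53 × 1.585 = 145.07505 ≈ 145.1.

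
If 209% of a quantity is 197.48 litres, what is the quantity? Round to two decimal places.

94.49 litres

197.48 litres ÷ 2.09 ≈ 94.49 litres.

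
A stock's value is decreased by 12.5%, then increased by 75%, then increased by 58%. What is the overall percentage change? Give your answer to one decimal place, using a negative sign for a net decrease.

The combined multiplier is 0.875 × 1.75 × 1.58 = 2.419375.
That corresponds to an increase of 141.9%.

141.9%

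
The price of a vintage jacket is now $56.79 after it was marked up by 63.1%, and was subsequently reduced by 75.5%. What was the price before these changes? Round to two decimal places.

$142.12

Undoing the 75.5% decrease: $56.79 ÷ 0.245 ≈ $231.795918.
Undoing the 63.1% increase: $231.795918 ÷ 1.631 ≈ $142.12.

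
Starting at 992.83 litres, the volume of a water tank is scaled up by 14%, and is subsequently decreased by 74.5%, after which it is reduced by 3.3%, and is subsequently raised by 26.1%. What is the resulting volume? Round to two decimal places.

After the 14% increase: 992.83 × 1.14 = 1131.8262.
74.5% decrease: 1131.8262 × 0.255 = 288.615681.
Apply the 3.3% decrease: 288.615681 × 0.967 = 279.091363527.
After the 26.1% increase: 279.091363527 × 1.261 = 351.934209407547 ≈ 351.93.

351.93 litres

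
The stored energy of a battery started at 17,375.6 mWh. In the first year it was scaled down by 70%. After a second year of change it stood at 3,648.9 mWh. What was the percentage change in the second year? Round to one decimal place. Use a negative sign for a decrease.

-30.0%

After the first year: 17,375.6 × 0.3 = 5212.68.
Second-year multiplier: 3,648.9 ÷ 5212.68 ≈ 0.7.
That is a change of -30.0%.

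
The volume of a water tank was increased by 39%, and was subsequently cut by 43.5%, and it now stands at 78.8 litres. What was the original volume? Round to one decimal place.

100.3 litres

Undoing the 43.5% decrease: 78.8 ÷ 0.565 ≈ 139.469027.
Undoing the 39% increase: 139.469027 ÷ 1.39 ≈ 100.3 litres.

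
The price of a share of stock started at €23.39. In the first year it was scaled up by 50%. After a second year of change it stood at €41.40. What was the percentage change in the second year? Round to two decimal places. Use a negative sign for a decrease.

18.00%

After the first year: €23.39 × 1.5 = €35.085.
Second-year multiplier: €41.40 ÷ €35.085 ≈ 1.179991.
That is a change of 18.00%.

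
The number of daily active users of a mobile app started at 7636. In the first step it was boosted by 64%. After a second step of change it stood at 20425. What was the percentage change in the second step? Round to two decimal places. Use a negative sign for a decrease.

After the first step: 7636 × 1.64 = 12523.04.
Second-step multiplier: 20425 ÷ 12523.04 ≈ 1.630994.
That is a change of 63.10%.

63.10%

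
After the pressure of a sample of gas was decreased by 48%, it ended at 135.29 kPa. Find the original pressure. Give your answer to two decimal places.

260.17 kPa

The overall multiplier applied was 0.52.
So the original pressure was 135.29 ÷ 0.52 ≈ 260.17 kPa.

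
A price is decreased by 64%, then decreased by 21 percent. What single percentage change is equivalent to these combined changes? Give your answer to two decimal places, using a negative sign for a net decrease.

-71.56%

A 64% decrease multiplies by 0.36.
Then a 21% decrease: 0.36 × 0.79 = 0.2844.
Overall factor 0.2844, i.e. -71.56%.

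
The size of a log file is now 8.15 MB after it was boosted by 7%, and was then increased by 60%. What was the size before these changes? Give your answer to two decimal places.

The overall multiplier applied was 1.07 × 1.6 = 1.712.
So the original size was 8.15 ÷ 1.712 ≈ 4.76 MB.

4.76 MB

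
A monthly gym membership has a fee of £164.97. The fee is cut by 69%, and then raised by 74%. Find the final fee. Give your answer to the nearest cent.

Each change multiplies by a factor: 0.31 × 1.74 = 0.5394.
£164.97 × 0.5394 = £88.984818 ≈ £88.98.

£88.98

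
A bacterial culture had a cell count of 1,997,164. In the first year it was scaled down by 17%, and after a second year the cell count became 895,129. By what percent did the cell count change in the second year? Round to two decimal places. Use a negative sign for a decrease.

-46.00%

After the first year: 1,997,164 × 0.83 = 1657646.12.
Second-year multiplier: 895,129 ÷ 1657646.12 ≈ 0.54.
That is a change of -46.00%.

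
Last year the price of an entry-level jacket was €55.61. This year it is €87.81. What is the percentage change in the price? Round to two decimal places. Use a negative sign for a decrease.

Change: €87.81 − €55.61 = €32.20.
Relative to the original: €32.20 ÷ €55.61 ≈ 57.90%.

57.90%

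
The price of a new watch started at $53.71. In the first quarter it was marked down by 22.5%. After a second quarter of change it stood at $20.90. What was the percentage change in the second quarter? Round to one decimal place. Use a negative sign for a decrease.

After the first quarter: $53.71 × 0.775 = $41.62525.
Second-quarter multiplier: $20.90 ÷ $41.62525 ≈ 0.5021.
That is a change of -49.8%.

-49.8%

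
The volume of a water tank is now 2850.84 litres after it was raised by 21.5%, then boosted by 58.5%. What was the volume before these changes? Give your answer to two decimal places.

1480.36 litres

The overall multiplier applied was 1.215 × 1.585 = 1.925775.
So the original volume was 2850.84 ÷ 1.925775 ≈ 1480.36 litres.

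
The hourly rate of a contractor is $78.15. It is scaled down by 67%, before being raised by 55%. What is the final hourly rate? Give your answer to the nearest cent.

Each change multiplies by a factor: 0.33 × 1.55 = 0.5115.
$78.15 × 0.5115 = $39.973725 ≈ $39.97.

$39.97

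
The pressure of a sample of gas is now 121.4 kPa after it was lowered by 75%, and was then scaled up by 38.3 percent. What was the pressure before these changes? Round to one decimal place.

351.1 kPa

The overall multiplier applied was 0.25 × 1.383 = 0.34575.
So the original pressure was 121.4 ÷ 0.34575 ≈ 351.1 kPa.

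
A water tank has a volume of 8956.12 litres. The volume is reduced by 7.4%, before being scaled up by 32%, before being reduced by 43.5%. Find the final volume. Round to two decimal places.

Each change multiplies by a factor: 0.926 × 1.32 × 0.565 = 0.6906108.
8956.12 × 0.6906108 = 6185.193198096 ≈ 6185.19.

6185.19 litres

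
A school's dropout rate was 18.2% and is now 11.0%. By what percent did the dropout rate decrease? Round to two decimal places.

The change is 11.0 − 18.2 = -7.2 percentage points.
Relative to the original 18.2%, that is -7.2 ÷ 18.2 ≈ -39.56%.
So the dropout rate fell by 39.56%.

39.56%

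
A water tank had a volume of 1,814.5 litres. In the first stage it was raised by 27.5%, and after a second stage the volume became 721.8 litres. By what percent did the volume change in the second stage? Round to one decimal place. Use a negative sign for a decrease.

-68.8%

After the first stage: 1,814.5 × 1.275 = 2313.4875.
Second-stage multiplier: 721.8 ÷ 2313.4875 ≈ 0.312.
That is a change of -68.8%.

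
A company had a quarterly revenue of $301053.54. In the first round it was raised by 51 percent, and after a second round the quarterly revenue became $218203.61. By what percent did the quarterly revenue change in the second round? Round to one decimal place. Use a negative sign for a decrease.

After the first round: $301053.54 × 1.51 = $454590.8454.
Second-round multiplier: $218203.61 ÷ $454590.8454 ≈ 0.48.
That is a change of -52.0%.

-52.0%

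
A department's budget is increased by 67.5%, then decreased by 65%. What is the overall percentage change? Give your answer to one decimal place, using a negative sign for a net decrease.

The combined multiplier is 1.675 × 0.35 = 0.58625.
That corresponds to a decrease of 41.4%.

-41.4%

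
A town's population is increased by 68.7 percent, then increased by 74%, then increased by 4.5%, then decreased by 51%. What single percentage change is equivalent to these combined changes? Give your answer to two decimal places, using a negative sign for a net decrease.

The combined multiplier is 1.687 × 1.74 × 1.045 × 0.49 = 1.503061329.
That corresponds to an increase of 50.31%.

50.31%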